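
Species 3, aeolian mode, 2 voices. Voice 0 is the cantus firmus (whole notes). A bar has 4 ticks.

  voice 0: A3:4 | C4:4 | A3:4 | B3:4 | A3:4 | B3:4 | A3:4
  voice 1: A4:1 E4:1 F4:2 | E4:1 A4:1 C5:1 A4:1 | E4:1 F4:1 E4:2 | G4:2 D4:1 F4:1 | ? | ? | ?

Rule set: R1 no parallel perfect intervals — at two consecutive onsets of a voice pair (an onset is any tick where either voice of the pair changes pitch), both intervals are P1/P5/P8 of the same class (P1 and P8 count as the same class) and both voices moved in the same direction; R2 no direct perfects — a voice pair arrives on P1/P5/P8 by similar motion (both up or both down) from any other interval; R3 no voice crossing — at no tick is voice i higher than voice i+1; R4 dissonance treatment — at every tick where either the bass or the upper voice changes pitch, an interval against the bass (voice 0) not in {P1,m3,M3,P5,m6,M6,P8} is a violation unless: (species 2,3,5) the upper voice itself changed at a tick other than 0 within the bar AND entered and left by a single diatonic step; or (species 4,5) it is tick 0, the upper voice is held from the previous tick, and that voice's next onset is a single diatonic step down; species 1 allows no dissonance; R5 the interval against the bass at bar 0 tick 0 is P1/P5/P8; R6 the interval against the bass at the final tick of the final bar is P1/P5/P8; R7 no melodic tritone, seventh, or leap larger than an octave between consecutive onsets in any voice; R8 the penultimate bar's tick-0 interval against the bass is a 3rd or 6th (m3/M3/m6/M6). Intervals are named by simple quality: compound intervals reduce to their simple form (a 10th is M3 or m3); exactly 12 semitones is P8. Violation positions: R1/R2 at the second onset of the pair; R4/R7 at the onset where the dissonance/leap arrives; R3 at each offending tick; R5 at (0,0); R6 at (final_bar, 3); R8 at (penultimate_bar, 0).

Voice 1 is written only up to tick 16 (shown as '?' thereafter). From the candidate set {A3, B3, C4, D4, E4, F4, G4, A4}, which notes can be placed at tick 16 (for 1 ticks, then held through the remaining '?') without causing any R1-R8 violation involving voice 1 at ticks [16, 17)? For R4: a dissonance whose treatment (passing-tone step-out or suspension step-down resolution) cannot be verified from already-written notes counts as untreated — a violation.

A3: violates R2
B3: violates R4,R7
C4: legal
D4: violates R4
E4: violates R2
F4: legal
G4: violates R4
A4: legal

{A4, C4, F4}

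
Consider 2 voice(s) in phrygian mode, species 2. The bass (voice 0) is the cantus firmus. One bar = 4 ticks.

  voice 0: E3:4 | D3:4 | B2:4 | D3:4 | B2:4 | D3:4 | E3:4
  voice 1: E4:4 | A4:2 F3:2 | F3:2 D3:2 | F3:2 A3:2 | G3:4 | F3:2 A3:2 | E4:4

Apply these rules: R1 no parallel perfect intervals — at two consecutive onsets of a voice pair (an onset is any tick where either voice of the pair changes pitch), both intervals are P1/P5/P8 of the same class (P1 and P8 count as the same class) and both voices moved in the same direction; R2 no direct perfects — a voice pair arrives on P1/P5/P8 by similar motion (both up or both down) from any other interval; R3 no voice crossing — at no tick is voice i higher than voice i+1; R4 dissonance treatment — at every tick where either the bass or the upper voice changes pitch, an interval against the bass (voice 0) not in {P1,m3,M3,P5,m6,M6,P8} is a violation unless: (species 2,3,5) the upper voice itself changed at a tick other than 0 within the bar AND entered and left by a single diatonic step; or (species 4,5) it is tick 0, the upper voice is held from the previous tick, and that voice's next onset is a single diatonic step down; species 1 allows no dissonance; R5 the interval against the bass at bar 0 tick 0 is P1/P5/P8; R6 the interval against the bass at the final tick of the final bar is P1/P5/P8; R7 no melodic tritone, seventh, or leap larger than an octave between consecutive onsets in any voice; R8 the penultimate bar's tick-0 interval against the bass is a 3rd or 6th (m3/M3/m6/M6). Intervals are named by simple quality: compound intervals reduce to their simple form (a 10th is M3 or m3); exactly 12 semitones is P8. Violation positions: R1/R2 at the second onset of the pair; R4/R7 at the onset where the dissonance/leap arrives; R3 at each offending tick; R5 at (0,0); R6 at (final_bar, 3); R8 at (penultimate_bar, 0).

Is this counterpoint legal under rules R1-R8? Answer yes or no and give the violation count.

bar 0: v0=E3 v1=E4 (P8)
bar 1: v0=D3 v1=A4 (P5)
bar 2: v0=B2 v1=F3 (TT)
bar 3: v0=D3 v1=F3 (m3)
bar 4: v0=B2 v1=G3 (m6)
bar 5: v0=D3 v1=F3 (m3)
bar 6: v0=E3 v1=E4 (P8)
  R7 @ bar1.2: A4->F3 leap 16st
  R4 @ bar2.0: B2/F3 TT untreated
  R2 @ bar6.0: D3/A3 P5 -> E3/E4 P8 similar

No (3 violations)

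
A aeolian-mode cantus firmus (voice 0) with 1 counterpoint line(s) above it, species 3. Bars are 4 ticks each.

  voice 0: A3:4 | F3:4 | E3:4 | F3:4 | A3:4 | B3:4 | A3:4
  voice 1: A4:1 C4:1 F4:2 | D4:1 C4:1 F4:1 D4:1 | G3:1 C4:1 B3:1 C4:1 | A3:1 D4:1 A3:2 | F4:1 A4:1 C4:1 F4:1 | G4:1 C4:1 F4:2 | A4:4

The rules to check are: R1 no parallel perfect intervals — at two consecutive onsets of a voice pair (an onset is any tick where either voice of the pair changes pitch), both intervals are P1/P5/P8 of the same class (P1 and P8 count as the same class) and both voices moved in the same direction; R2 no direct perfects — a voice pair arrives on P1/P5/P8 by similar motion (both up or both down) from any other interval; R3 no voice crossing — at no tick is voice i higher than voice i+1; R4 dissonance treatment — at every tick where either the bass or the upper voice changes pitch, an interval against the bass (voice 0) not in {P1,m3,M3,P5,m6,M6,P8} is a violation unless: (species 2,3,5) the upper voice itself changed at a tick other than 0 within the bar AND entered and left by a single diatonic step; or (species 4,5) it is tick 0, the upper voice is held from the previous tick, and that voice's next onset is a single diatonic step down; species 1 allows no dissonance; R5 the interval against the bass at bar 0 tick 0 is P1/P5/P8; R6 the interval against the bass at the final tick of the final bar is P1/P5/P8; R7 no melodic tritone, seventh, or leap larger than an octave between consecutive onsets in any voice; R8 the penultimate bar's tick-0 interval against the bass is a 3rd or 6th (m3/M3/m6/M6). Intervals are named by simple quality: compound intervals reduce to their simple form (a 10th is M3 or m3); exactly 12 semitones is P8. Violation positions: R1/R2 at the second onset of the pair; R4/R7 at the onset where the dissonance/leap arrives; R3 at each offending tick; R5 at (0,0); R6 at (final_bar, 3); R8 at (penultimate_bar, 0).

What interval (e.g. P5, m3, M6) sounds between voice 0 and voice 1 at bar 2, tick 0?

voice 0=E3 voice 1=G3 -> m3

m3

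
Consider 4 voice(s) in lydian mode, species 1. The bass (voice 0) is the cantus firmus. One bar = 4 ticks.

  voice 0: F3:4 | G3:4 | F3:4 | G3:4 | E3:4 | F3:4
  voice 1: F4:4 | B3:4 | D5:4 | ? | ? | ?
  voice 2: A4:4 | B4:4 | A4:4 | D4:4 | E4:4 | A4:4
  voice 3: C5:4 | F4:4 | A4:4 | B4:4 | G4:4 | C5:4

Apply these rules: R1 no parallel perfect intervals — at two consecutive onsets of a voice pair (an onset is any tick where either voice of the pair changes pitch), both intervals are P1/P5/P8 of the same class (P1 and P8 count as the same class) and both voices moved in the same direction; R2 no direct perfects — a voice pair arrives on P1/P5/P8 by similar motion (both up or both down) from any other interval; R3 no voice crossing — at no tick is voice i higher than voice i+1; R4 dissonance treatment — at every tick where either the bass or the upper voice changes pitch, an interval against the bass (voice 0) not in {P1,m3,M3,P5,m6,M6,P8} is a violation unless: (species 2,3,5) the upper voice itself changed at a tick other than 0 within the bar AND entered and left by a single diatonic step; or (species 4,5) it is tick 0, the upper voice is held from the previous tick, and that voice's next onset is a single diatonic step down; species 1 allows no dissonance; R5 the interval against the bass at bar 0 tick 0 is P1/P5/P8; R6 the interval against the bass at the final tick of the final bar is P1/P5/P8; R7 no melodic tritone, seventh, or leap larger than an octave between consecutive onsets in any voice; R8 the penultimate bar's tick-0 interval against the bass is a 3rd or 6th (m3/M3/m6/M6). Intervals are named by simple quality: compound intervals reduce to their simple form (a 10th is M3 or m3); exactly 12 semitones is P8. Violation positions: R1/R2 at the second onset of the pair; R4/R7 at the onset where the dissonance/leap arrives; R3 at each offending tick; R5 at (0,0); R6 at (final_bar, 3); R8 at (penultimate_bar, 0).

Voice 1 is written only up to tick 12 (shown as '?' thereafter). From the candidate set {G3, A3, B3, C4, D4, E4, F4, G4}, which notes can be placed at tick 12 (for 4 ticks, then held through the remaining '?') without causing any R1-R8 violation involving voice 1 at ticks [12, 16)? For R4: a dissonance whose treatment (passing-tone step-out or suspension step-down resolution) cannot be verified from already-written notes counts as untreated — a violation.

{}

G3: violates R2,R7
A3: violates R4,R7
B3: violates R7
C4: violates R4,R7
D4: violates R2
E4: violates R3,R7
F4: violates R3,R4
G4: violates R3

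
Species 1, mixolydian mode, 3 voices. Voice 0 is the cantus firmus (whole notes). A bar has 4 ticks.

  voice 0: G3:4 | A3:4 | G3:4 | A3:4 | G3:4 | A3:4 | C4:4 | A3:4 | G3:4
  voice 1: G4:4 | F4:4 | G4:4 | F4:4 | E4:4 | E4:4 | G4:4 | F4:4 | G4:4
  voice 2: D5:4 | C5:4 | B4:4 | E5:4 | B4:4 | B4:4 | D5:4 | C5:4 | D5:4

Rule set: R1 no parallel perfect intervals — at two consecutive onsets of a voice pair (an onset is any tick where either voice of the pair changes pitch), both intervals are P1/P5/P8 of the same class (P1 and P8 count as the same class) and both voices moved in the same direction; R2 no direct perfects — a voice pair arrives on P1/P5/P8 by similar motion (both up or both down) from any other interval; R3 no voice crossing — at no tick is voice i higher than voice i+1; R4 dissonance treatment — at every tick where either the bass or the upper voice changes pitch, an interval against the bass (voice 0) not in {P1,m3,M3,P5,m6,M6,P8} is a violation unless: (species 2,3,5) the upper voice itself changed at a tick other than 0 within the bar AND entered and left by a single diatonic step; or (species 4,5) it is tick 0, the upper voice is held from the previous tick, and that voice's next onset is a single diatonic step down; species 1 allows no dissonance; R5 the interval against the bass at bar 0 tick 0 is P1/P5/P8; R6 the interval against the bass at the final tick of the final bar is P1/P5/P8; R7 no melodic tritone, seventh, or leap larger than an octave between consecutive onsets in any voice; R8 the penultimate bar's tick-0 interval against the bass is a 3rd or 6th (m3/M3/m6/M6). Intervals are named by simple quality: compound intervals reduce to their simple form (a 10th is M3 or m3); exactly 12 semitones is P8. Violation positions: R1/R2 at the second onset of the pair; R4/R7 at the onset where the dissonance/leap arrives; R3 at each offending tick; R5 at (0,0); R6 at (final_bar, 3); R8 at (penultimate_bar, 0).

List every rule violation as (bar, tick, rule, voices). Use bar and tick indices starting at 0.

bar 0: v0=G3 v1=G4 v2=D5 downbeat P5
bar 1: v0=A3 v1=F4 v2=C5 downbeat m3
bar 2: v0=G3 v1=G4 v2=B4 downbeat M3
bar 3: v0=A3 v1=F4 v2=E5 downbeat P5
bar 4: v0=G3 v1=E4 v2=B4 downbeat M3
bar 5: v0=A3 v1=E4 v2=B4 downbeat M2
bar 6: v0=C4 v1=G4 v2=D5 downbeat M2
bar 7: v0=A3 v1=F4 v2=C5 downbeat m3
bar 8: v0=G3 v1=G4 v2=D5 downbeat P5
  -> R1 @ bar 1 tick 0 v(1, 2): G4/D5 P5 -> F4/C5 P5 similar
  -> R2 @ bar 3 tick 0 v(0, 2): G3/B4 M3 -> A3/E5 P5 similar
  -> R2 @ bar 4 tick 0 v(1, 2): F4/E5 M7 -> E4/B4 P5 similar
  -> R4 @ bar 5 tick 0 v(0, 2): A3/B4 M2 untreated
  -> R1 @ bar 6 tick 0 v(0, 1): A3/E4 P5 -> C4/G4 P5 similar
  -> R1 @ bar 6 tick 0 v(1, 2): E4/B4 P5 -> G4/D5 P5 similar
  -> R4 @ bar 6 tick 0 v(0, 2): C4/D5 M2 untreated
  -> R1 @ bar 7 tick 0 v(1, 2): G4/D5 P5 -> F4/C5 P5 similar
  -> R1 @ bar 8 tick 0 v(1, 2): F4/C5 P5 -> G4/D5 P5 similar

(1, 0, R1, (1, 2))
(3, 0, R2, (0, 2))
(4, 0, R2, (1, 2))
(5, 0, R4, (0, 2))
(6, 0, R1, (0, 1))
(6, 0, R1, (1, 2))
(6, 0, R4, (0, 2))
(7, 0, R1, (1, 2))
(8, 0, R1, (1, 2))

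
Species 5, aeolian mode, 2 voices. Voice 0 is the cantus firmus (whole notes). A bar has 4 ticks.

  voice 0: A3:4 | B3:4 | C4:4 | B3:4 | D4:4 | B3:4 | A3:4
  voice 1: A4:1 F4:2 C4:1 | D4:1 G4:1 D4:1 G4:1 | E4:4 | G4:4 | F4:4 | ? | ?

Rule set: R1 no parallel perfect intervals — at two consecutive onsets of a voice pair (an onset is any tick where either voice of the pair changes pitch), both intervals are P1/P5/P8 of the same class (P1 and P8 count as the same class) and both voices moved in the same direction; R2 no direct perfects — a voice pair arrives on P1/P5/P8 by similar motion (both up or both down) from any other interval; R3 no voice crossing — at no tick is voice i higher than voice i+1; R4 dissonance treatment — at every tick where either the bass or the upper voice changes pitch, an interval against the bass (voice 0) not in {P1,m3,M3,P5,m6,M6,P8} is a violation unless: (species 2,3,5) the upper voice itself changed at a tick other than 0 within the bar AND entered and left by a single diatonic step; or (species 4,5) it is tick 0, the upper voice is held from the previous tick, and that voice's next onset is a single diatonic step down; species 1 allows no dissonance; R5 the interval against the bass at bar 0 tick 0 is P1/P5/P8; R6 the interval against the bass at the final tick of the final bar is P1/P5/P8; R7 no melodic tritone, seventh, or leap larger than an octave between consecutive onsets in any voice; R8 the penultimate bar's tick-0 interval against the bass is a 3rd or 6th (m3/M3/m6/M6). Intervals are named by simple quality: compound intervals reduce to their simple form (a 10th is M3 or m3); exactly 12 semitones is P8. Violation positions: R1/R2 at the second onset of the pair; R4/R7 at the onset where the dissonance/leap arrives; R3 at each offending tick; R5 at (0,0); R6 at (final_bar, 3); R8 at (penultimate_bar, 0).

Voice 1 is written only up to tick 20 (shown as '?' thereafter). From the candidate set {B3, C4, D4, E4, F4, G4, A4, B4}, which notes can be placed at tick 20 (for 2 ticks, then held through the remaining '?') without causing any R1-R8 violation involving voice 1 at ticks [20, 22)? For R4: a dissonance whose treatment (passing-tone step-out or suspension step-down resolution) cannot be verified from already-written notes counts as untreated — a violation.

B3: violates R2,R7,R8
C4: violates R4,R8
D4: legal
E4: violates R4,R8
F4: violates R4,R8
G4: legal
A4: violates R4,R8
B4: violates R7,R8

{D4, G4}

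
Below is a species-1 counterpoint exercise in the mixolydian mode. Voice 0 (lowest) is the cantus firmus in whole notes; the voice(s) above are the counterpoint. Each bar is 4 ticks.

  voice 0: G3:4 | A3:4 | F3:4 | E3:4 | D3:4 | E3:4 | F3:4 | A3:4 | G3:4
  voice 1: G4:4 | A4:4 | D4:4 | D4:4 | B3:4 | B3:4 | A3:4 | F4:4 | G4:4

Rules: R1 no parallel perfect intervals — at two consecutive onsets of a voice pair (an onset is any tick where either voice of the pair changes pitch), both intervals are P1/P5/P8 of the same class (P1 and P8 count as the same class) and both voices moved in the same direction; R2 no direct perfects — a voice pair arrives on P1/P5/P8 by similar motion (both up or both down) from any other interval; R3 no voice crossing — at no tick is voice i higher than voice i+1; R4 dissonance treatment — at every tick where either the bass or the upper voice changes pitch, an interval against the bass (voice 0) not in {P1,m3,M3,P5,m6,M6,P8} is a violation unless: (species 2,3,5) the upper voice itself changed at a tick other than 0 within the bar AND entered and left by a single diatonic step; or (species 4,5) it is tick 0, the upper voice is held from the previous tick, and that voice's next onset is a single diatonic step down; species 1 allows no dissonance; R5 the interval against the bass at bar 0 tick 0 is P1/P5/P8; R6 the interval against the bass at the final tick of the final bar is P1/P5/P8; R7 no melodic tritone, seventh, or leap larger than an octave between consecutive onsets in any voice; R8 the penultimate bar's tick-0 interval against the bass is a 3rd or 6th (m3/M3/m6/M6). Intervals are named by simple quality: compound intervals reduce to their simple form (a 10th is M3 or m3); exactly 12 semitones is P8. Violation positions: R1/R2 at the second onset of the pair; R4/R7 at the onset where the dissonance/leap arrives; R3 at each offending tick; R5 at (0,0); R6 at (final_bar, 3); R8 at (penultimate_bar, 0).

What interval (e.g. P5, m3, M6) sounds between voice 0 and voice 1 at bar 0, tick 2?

voice 0=G3 voice 1=G4 -> P8

P8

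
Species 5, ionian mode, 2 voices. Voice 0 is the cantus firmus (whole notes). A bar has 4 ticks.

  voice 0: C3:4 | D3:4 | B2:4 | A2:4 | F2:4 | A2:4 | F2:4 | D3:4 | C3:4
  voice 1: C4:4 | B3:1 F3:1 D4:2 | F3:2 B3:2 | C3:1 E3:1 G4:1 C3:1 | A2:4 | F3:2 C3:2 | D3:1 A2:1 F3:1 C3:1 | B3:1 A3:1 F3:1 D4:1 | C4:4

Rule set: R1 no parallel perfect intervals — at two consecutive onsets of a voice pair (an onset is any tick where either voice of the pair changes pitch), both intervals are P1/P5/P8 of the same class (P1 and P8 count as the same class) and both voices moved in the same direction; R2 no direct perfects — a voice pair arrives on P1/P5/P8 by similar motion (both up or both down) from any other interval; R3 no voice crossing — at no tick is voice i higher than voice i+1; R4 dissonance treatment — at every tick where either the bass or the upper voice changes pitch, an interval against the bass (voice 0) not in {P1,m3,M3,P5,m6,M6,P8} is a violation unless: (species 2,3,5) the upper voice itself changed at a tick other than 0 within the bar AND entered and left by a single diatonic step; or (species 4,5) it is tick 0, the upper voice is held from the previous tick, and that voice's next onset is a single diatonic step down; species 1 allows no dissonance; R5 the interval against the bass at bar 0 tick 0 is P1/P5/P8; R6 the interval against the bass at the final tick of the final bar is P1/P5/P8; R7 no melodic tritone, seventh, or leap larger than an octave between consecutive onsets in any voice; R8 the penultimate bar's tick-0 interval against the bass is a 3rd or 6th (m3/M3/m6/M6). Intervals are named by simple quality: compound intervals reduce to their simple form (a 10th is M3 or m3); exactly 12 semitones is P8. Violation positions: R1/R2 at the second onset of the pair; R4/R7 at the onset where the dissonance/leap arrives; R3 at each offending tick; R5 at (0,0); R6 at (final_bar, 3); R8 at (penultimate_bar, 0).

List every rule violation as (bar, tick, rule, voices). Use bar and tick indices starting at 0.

bar 0: v0=C3 v1=C4 downbeat P8
bar 1: v0=D3 v1=B3 downbeat M6
bar 2: v0=B2 v1=F3 downbeat TT
bar 3: v0=A2 v1=C3 downbeat m3
bar 4: v0=F2 v1=A2 downbeat M3
bar 5: v0=A2 v1=F3 downbeat m6
bar 6: v0=F2 v1=D3 downbeat M6
bar 7: v0=D3 v1=B3 downbeat M6
bar 8: v0=C3 v1=C4 downbeat P8
  -> R7 @ bar 1 tick 1 v(1,): B3->F3 leap 6st
  -> R4 @ bar 2 tick 0 v(0, 1): B2/F3 TT untreated
  -> R7 @ bar 2 tick 2 v(1,): F3->B3 leap 6st
  -> R7 @ bar 3 tick 0 v(1,): B3->C3 leap 11st
  -> R4 @ bar 3 tick 2 v(0, 1): A2/G4 m7 untreated
  -> R7 @ bar 3 tick 2 v(1,): E3->G4 leap 15st
  -> R7 @ bar 3 tick 3 v(1,): G4->C3 leap 19st
  -> R7 @ bar 7 tick 0 v(1,): C3->B3 leap 11st
  -> R1 @ bar 8 tick 0 v(0, 1): D3/D4 P8 -> C3/C4 P8 similar

(1, 1, R7, (1,))
(2, 0, R4, (0, 1))
(2, 2, R7, (1,))
(3, 0, R7, (1,))
(3, 2, R4, (0, 1))
(3, 2, R7, (1,))
(3, 3, R7, (1,))
(7, 0, R7, (1,))
(8, 0, R1, (0, 1))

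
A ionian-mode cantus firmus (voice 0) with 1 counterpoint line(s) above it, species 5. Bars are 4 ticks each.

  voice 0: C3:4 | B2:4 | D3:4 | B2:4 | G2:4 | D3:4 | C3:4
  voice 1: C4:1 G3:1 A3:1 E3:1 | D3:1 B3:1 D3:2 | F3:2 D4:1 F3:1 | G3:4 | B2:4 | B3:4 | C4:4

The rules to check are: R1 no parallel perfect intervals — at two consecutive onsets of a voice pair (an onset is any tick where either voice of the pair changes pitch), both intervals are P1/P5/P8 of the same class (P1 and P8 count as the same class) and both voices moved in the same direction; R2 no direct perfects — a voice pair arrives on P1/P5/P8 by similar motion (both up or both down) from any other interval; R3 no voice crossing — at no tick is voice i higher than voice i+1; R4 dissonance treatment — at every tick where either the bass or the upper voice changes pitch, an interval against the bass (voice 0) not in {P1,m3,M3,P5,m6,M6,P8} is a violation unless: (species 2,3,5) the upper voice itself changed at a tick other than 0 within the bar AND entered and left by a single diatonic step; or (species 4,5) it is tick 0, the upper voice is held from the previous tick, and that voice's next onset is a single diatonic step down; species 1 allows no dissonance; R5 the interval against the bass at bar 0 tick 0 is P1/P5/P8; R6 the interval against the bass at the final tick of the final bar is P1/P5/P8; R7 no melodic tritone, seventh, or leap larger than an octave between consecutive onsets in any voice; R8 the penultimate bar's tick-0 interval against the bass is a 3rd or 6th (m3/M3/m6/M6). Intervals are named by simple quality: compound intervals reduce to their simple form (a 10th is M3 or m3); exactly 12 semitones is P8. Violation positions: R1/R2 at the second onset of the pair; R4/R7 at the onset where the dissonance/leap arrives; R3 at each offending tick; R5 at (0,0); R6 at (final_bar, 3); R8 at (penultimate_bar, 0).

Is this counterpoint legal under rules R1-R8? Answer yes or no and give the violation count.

Yes (0 violations)

bar 0: v0=C3 v1=C4 (P8)
bar 1: v0=B2 v1=D3 (m3)
bar 2: v0=D3 v1=F3 (m3)
bar 3: v0=B2 v1=G3 (m6)
bar 4: v0=G2 v1=B2 (M3)
bar 5: v0=D3 v1=B3 (M6)
bar 6: v0=C3 v1=C4 (P8)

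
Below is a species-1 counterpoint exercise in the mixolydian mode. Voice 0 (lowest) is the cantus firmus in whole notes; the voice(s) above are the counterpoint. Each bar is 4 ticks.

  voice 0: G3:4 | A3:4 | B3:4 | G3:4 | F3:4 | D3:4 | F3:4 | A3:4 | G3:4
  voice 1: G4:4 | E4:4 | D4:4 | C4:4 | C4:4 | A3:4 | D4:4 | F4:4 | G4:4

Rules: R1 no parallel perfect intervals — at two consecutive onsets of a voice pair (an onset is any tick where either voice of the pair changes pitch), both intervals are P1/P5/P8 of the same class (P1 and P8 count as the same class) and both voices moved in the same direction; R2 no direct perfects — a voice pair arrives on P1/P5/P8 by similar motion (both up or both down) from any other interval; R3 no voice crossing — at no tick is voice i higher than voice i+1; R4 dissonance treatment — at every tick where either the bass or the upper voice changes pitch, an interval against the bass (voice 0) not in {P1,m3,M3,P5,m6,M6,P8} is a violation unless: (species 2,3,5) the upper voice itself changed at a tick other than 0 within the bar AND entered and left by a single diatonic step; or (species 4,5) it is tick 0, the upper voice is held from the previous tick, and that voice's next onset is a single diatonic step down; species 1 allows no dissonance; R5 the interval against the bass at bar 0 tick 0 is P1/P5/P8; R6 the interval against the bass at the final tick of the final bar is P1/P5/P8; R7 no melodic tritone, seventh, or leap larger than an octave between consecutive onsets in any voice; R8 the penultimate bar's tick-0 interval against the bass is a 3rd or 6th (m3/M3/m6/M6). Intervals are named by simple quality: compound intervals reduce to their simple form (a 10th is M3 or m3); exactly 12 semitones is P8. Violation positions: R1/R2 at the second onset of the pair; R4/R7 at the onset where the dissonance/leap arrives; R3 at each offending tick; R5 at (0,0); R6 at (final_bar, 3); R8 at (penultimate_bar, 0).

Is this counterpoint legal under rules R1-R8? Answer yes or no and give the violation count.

No (2 violations)

bar 0: v0=G3 v1=G4 (P8)
bar 1: v0=A3 v1=E4 (P5)
bar 2: v0=B3 v1=D4 (m3)
bar 3: v0=G3 v1=C4 (P4)
bar 4: v0=F3 v1=C4 (P5)
bar 5: v0=D3 v1=A3 (P5)
bar 6: v0=F3 v1=D4 (M6)
bar 7: v0=A3 v1=F4 (m6)
bar 8: v0=G3 v1=G4 (P8)
  R4 @ bar3.0: G3/C4 P4 untreated
  R1 @ bar5.0: F3/C4 P5 -> D3/A3 P5 similar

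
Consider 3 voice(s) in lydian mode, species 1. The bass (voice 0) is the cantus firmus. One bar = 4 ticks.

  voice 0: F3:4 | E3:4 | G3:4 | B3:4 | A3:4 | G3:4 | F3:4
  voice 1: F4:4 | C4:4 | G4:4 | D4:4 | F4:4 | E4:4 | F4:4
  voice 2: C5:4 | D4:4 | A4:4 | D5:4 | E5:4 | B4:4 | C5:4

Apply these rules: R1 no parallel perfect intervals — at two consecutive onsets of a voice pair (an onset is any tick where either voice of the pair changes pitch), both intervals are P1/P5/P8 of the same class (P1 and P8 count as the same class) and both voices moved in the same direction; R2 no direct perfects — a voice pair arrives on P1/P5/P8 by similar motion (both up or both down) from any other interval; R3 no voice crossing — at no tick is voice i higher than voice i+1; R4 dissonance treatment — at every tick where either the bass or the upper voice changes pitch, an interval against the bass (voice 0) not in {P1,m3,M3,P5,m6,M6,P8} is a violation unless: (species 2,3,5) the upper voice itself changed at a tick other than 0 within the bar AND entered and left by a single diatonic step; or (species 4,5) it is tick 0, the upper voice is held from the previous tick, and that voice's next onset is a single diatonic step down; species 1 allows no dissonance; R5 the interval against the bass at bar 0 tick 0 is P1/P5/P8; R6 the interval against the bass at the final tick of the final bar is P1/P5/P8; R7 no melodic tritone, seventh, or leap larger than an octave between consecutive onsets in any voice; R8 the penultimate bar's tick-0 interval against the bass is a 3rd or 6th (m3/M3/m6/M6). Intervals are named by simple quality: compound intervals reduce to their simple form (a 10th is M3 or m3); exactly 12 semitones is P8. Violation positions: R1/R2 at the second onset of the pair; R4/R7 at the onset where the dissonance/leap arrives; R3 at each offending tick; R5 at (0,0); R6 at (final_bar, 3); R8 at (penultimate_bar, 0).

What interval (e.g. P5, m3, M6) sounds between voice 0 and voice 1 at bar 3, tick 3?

m3

voice 0=B3 voice 1=D4 -> m3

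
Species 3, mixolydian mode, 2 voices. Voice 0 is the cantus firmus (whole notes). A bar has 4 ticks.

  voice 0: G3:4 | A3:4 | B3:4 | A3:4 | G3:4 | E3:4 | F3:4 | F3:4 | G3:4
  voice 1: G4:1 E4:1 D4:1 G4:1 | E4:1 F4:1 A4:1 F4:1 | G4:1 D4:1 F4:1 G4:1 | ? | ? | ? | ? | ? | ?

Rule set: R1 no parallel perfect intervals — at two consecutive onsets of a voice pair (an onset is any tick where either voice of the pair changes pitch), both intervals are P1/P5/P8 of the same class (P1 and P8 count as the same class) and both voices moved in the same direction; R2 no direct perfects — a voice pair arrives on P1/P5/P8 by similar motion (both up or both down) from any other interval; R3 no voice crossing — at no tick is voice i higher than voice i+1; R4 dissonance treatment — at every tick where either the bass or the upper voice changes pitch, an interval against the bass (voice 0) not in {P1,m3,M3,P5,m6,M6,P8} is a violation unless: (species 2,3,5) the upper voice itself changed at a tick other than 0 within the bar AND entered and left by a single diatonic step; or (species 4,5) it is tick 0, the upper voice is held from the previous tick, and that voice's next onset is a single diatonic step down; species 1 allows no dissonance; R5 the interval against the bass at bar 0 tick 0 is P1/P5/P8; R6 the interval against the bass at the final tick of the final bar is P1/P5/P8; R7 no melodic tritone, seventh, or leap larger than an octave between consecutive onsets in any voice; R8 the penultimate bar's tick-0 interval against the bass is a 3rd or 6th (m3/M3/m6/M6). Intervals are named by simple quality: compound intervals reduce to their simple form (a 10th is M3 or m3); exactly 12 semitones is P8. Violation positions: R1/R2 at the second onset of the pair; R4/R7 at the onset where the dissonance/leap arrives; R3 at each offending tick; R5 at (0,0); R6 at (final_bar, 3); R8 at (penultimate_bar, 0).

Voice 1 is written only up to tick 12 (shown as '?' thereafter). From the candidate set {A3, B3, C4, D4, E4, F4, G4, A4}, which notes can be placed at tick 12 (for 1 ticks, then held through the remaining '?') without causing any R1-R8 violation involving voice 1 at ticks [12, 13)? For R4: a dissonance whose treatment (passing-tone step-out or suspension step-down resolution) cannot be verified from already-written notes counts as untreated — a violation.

A3: violates R2,R7
B3: violates R4
C4: legal
D4: violates R4
E4: violates R2
F4: legal
G4: violates R4
A4: legal

{A4, C4, F4}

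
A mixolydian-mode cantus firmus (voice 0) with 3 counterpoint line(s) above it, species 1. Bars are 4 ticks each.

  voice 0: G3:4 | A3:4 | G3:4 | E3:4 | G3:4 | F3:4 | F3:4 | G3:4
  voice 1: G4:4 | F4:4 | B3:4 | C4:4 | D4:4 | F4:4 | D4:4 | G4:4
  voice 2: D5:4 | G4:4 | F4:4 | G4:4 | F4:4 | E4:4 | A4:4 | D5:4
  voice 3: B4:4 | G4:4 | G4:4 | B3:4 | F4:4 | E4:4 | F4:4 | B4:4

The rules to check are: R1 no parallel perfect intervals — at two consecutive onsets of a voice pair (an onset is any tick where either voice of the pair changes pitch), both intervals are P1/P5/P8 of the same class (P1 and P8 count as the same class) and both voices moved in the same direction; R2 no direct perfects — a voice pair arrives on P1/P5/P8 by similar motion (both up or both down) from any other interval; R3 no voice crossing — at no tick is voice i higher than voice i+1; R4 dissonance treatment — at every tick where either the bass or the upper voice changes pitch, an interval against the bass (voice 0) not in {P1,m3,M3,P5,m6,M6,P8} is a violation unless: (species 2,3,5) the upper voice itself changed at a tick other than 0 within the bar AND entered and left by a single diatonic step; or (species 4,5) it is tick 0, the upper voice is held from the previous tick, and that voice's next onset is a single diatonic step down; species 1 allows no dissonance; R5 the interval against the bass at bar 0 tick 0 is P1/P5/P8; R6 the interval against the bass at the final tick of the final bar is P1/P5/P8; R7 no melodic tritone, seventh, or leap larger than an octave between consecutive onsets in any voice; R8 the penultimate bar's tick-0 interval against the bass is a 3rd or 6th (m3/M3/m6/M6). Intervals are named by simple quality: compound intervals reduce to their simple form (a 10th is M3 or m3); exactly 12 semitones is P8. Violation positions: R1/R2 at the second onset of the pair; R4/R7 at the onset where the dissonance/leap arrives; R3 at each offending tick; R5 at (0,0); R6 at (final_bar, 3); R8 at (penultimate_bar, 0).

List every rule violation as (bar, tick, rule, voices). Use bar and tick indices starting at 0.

bar 0: v0=G3 v1=G4 v2=D5 v3=B4 downbeat M3
bar 1: v0=A3 v1=F4 v2=G4 v3=G4 downbeat m7
bar 2: v0=G3 v1=B3 v2=F4 v3=G4 downbeat P8
bar 3: v0=E3 v1=C4 v2=G4 v3=B3 downbeat P5
bar 4: v0=G3 v1=D4 v2=F4 v3=F4 downbeat m7
bar 5: v0=F3 v1=F4 v2=E4 v3=E4 downbeat M7
bar 6: v0=F3 v1=D4 v2=A4 v3=F4 downbeat P8
bar 7: v0=G3 v1=G4 v2=D5 v3=B4 downbeat M3
  -> R3 @ bar 0 tick 0 v(2, 3): D5 above B4
  -> R5 @ bar 0 tick 0 v(0, 3): opens on M3
  -> R3 @ bar 0 tick 1 v(2, 3): D5 above B4
  -> R3 @ bar 0 tick 2 v(2, 3): D5 above B4
  -> R3 @ bar 0 tick 3 v(2, 3): D5 above B4
  -> R2 @ bar 1 tick 0 v(2, 3): D5/B4 m3 -> G4/G4 P1 similar
  -> R4 @ bar 1 tick 0 v(0, 2): A3/G4 m7 untreated
  -> R4 @ bar 1 tick 0 v(0, 3): A3/G4 m7 untreated
  -> R4 @ bar 2 tick 0 v(0, 2): G3/F4 m7 untreated
  -> R7 @ bar 2 tick 0 v(1,): F4->B3 leap 6st
  -> R2 @ bar 3 tick 0 v(0, 3): G3/G4 P8 -> E3/B3 P5 similar
  -> R2 @ bar 3 tick 0 v(1, 2): B3/F4 TT -> C4/G4 P5 similar
  -> R3 @ bar 3 tick 0 v(2, 3): G4 above B3
  -> R3 @ bar 3 tick 1 v(2, 3): G4 above B3
  -> R3 @ bar 3 tick 2 v(2, 3): G4 above B3
  -> R3 @ bar 3 tick 3 v(2, 3): G4 above B3
  -> R2 @ bar 4 tick 0 v(0, 1): E3/C4 m6 -> G3/D4 P5 similar
  -> R4 @ bar 4 tick 0 v(0, 2): G3/F4 m7 untreated
  -> R4 @ bar 4 tick 0 v(0, 3): G3/F4 m7 untreated
  -> R7 @ bar 4 tick 0 v(3,): B3->F4 leap 6st
  -> R1 @ bar 5 tick 0 v(2, 3): F4/F4 P1 -> E4/E4 P1 similar
  -> R3 @ bar 5 tick 0 v(1, 2): F4 above E4
  -> R4 @ bar 5 tick 0 v(0, 2): F3/E4 M7 untreated
  -> R4 @ bar 5 tick 0 v(0, 3): F3/E4 M7 untreated
  -> R3 @ bar 5 tick 1 v(1, 2): F4 above E4
  -> R3 @ bar 5 tick 2 v(1, 2): F4 above E4
  -> R3 @ bar 5 tick 3 v(1, 2): F4 above E4
  -> R3 @ bar 6 tick 0 v(2, 3): A4 above F4
  -> R8 @ bar 6 tick 0 v(0, 3): penult P8 not 3rd/6th
  -> R3 @ bar 6 tick 1 v(2, 3): A4 above F4
  -> R3 @ bar 6 tick 2 v(2, 3): A4 above F4
  -> R3 @ bar 6 tick 3 v(2, 3): A4 above F4
  -> R1 @ bar 7 tick 0 v(1, 2): D4/A4 P5 -> G4/D5 P5 similar
  -> R2 @ bar 7 tick 0 v(0, 1): F3/D4 M6 -> G3/G4 P8 similar
  -> R2 @ bar 7 tick 0 v(0, 2): F3/A4 M3 -> G3/D5 P5 similar
  -> R3 @ bar 7 tick 0 v(2, 3): D5 above B4
  -> R7 @ bar 7 tick 0 v(3,): F4->B4 leap 6st
  -> R3 @ bar 7 tick 1 v(2, 3): D5 above B4
  -> R3 @ bar 7 tick 2 v(2, 3): D5 above B4
  -> R3 @ bar 7 tick 3 v(2, 3): D5 above B4
  -> R6 @ bar 7 tick 3 v(0, 3): closes on M3

(0, 0, R3, (2, 3))
(0, 0, R5, (0, 3))
(0, 1, R3, (2, 3))
(0, 2, R3, (2, 3))
(0, 3, R3, (2, 3))
(1, 0, R2, (2, 3))
(1, 0, R4, (0, 2))
(1, 0, R4, (0, 3))
(2, 0, R4, (0, 2))
(2, 0, R7, (1,))
(3, 0, R2, (0, 3))
(3, 0, R2, (1, 2))
(3, 0, R3, (2, 3))
(3, 1, R3, (2, 3))
(3, 2, R3, (2, 3))
(3, 3, R3, (2, 3))
(4, 0, R2, (0, 1))
(4, 0, R4, (0, 2))
(4, 0, R4, (0, 3))
(4, 0, R7, (3,))
(5, 0, R1, (2, 3))
(5, 0, R3, (1, 2))
(5, 0, R4, (0, 2))
(5, 0, R4, (0, 3))
(5, 1, R3, (1, 2))
(5, 2, R3, (1, 2))
(5, 3, R3, (1, 2))
(6, 0, R3, (2, 3))
(6, 0, R8, (0, 3))
(6, 1, R3, (2, 3))
(6, 2, R3, (2, 3))
(6, 3, R3, (2, 3))
(7, 0, R1, (1, 2))
(7, 0, R2, (0, 1))
(7, 0, R2, (0, 2))
(7, 0, R3, (2, 3))
(7, 0, R7, (3,))
(7, 1, R3, (2, 3))
(7, 2, R3, (2, 3))
(7, 3, R3, (2, 3))
(7, 3, R6, (0, 3))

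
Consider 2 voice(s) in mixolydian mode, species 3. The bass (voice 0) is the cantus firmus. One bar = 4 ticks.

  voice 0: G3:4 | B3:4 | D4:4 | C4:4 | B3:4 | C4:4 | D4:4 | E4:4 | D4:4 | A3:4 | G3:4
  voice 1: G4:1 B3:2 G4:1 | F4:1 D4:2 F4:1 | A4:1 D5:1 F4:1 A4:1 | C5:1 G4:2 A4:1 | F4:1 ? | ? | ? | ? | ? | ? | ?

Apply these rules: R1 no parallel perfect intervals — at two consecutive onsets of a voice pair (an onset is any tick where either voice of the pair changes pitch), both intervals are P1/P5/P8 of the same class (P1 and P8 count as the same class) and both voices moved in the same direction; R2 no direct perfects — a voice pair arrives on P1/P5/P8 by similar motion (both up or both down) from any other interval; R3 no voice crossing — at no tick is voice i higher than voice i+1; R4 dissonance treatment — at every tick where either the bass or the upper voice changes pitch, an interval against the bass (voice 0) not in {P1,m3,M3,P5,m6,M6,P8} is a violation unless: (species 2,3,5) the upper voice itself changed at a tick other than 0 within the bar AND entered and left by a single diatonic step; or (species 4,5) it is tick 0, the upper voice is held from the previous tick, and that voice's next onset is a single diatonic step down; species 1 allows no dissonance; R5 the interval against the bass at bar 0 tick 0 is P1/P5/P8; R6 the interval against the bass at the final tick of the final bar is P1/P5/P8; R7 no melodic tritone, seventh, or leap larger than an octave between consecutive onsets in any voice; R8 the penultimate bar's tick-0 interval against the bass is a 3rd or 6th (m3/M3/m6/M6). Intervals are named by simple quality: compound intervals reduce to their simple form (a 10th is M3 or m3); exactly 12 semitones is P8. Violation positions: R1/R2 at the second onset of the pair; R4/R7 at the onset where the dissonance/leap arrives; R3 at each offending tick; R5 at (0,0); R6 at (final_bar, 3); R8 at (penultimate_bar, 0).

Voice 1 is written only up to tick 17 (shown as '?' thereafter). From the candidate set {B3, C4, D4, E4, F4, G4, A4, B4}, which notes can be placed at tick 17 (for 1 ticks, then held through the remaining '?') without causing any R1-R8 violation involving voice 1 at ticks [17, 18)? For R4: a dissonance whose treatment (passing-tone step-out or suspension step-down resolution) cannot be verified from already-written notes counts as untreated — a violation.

B3: violates R7
C4: violates R4
D4: legal
E4: violates R4
F4: legal
G4: legal
A4: violates R4
B4: violates R7

{D4, F4, G4}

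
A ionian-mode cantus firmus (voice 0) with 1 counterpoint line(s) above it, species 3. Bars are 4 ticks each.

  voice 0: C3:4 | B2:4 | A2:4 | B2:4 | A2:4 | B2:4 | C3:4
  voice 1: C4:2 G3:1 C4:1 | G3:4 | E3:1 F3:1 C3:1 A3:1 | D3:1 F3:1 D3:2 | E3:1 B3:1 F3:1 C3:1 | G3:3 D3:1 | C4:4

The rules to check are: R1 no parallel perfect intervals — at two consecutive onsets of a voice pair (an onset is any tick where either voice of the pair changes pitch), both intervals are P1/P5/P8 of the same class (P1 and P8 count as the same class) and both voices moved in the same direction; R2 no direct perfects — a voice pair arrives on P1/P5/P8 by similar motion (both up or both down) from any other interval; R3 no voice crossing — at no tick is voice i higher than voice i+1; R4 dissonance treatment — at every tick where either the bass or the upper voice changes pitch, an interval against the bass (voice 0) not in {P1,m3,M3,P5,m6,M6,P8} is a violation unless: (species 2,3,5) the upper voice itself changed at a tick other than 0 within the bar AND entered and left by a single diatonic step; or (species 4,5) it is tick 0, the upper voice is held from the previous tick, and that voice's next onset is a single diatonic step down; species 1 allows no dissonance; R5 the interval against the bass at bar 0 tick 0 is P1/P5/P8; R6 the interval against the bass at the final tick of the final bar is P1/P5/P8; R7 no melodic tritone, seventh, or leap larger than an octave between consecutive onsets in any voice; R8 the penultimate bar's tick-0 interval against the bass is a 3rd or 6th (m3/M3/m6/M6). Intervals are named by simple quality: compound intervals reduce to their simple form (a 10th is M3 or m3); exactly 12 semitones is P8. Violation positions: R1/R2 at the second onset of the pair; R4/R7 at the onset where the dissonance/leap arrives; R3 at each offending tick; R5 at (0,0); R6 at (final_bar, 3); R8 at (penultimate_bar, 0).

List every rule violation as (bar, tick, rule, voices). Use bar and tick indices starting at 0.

(2, 0, R2, (0, 1))
(3, 1, R4, (0, 1))
(4, 1, R4, (0, 1))
(4, 2, R7, (1,))
(6, 0, R2, (0, 1))
(6, 0, R7, (1,))

bar 0: v0=C3 v1=C4 downbeat P8
bar 1: v0=B2 v1=G3 downbeat m6
bar 2: v0=A2 v1=E3 downbeat P5
bar 3: v0=B2 v1=D3 downbeat m3
bar 4: v0=A2 v1=E3 downbeat P5
bar 5: v0=B2 v1=G3 downbeat m6
bar 6: v0=C3 v1=C4 downbeat P8
  -> R2 @ bar 2 tick 0 v(0, 1): B2/G3 m6 -> A2/E3 P5 similar
  -> R4 @ bar 3 tick 1 v(0, 1): B2/F3 TT untreated
  -> R4 @ bar 4 tick 1 v(0, 1): A2/B3 M2 untreated
  -> R7 @ bar 4 tick 2 v(1,): B3->F3 leap 6st
  -> R2 @ bar 6 tick 0 v(0, 1): B2/D3 m3 -> C3/C4 P8 similar
  -> R7 @ bar 6 tick 0 v(1,): D3->C4 leap 10st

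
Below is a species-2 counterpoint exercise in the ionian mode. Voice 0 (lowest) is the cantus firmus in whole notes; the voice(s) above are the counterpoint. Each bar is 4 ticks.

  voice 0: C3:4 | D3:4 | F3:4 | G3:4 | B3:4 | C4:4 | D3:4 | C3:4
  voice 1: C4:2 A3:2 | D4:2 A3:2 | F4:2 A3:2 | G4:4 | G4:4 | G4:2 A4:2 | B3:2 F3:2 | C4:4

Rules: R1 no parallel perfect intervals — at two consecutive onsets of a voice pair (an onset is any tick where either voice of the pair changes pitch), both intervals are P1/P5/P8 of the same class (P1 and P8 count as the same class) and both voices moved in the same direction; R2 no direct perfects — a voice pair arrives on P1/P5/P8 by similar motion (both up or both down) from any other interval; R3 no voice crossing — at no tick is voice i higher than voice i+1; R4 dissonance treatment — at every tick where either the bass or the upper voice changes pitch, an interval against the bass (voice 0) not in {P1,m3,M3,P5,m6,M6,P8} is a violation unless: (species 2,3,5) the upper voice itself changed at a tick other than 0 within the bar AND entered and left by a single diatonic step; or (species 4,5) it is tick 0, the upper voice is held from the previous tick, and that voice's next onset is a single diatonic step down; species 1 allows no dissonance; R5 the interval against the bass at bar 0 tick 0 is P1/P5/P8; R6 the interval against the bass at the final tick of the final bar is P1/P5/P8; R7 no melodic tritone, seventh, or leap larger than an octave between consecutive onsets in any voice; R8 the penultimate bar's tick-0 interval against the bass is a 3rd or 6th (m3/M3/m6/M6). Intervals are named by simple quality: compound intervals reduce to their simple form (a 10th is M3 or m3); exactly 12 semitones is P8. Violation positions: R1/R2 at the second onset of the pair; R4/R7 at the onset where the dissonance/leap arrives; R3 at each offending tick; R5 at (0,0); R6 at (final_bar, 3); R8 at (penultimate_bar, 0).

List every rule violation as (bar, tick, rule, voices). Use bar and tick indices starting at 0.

(1, 0, R2, (0, 1))
(2, 0, R2, (0, 1))
(3, 0, R2, (0, 1))
(3, 0, R7, (1,))
(6, 0, R7, (0,))
(6, 0, R7, (1,))
(6, 2, R7, (1,))

bar 0: v0=C3 v1=C4 downbeat P8
bar 1: v0=D3 v1=D4 downbeat P8
bar 2: v0=F3 v1=F4 downbeat P8
bar 3: v0=G3 v1=G4 downbeat P8
bar 4: v0=B3 v1=G4 downbeat m6
bar 5: v0=C4 v1=G4 downbeat P5
bar 6: v0=D3 v1=B3 downbeat M6
bar 7: v0=C3 v1=C4 downbeat P8
  -> R2 @ bar 1 tick 0 v(0, 1): C3/A3 M6 -> D3/D4 P8 similar
  -> R2 @ bar 2 tick 0 v(0, 1): D3/A3 P5 -> F3/F4 P8 similar
  -> R2 @ bar 3 tick 0 v(0, 1): F3/A3 M3 -> G3/G4 P8 similar
  -> R7 @ bar 3 tick 0 v(1,): A3->G4 leap 10st
  -> R7 @ bar 6 tick 0 v(0,): C4->D3 leap 10st
  -> R7 @ bar 6 tick 0 v(1,): A4->B3 leap 10st
  -> R7 @ bar 6 tick 2 v(1,): B3->F3 leap 6st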